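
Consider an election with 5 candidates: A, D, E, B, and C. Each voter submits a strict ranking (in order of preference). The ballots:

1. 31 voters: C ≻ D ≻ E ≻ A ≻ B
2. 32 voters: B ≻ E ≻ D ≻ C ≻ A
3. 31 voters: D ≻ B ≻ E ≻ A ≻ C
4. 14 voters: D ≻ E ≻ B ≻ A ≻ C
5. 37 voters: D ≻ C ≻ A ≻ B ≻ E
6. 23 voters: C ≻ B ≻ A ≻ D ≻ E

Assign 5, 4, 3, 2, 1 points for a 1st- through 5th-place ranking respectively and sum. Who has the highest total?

A: 31·2 + 32·1 + 31·2 + 14·2 + 37·3 + 23·3 = 364
D: 31·4 + 32·3 + 31·5 + 14·5 + 37·5 + 23·2 = 676
E: 31·3 + 32·4 + 31·3 + 14·4 + 37·1 + 23·1 = 430
B: 31·1 + 32·5 + 31·4 + 14·3 + 37·2 + 23·4 = 523
C: 31·5 + 32·2 + 31·1 + 14·1 + 37·4 + 23·5 = 527
D has the highest Borda score (676).

D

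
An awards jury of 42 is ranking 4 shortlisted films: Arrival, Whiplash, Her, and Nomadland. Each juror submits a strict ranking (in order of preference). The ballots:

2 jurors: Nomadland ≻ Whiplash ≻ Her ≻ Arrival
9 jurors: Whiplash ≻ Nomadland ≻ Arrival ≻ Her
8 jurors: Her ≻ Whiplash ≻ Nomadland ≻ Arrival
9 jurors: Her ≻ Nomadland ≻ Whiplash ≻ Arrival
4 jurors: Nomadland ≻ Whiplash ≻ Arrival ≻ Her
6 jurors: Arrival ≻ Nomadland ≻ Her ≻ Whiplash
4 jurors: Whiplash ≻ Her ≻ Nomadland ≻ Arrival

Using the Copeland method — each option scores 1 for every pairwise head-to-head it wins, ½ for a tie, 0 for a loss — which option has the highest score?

Her

Arrival: loses to Whiplash, Her, and Nomadland → score 0.
Whiplash: beats Arrival; ties Nomadland; loses to Her → score 1.5.
Her: beats Arrival and Whiplash; ties Nomadland → score 2.5.
Nomadland: beats Arrival; ties Whiplash and Her → score 2.
Her has the best pairwise record.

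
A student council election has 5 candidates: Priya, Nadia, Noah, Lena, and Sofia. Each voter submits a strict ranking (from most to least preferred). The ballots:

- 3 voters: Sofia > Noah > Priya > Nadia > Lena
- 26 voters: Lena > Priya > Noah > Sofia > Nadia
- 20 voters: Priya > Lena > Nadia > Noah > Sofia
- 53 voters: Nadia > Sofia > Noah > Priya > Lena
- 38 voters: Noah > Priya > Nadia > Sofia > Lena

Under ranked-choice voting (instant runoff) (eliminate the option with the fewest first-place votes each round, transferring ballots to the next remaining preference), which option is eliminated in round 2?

Priya

Round 1: Priya 20, Nadia 53, Noah 38, Lena 26, Sofia 3. Eliminate Sofia.
Round 2: Priya 20, Nadia 53, Noah 41, Lena 26. Eliminate Priya.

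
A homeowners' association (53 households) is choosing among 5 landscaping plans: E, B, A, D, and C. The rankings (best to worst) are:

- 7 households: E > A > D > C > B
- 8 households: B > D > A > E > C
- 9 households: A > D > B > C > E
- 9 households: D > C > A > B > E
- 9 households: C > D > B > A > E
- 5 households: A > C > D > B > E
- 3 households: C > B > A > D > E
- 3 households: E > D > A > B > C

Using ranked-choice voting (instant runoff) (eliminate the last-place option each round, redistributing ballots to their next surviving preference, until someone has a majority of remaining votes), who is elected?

D

Round 1: E 10, B 8, A 14, D 9, C 12. Eliminate B.
Round 2: E 10, A 14, D 17, C 12. Eliminate E.
Round 3: A 21, D 20, C 12. Eliminate C.
Round 4: A 24, D 29. D has a majority.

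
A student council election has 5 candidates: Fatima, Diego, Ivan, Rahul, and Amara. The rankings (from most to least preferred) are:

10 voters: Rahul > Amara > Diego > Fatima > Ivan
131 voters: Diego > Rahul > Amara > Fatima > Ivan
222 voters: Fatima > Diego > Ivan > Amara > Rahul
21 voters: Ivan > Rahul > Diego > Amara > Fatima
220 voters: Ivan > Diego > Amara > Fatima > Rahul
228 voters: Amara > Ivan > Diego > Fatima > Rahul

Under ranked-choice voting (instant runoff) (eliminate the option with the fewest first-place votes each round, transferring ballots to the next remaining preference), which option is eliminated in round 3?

Fatima

Round 1: Fatima 222, Diego 131, Ivan 241, Rahul 10, Amara 228. Eliminate Rahul.
Round 2: Fatima 222, Diego 131, Ivan 241, Amara 238. Eliminate Diego.
Round 3: Fatima 222, Ivan 241, Amara 369. Eliminate Fatima.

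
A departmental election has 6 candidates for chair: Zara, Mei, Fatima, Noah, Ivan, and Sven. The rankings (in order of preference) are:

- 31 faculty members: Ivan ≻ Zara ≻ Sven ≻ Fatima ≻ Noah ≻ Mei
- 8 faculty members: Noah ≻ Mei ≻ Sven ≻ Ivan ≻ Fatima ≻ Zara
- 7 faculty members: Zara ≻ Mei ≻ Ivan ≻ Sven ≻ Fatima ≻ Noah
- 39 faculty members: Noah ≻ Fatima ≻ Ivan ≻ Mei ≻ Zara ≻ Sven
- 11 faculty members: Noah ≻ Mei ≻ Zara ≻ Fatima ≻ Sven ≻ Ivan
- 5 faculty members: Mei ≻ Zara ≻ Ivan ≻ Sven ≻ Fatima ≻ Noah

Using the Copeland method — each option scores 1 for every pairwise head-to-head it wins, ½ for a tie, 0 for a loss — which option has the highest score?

Zara: beats Fatima and Sven; loses to Mei, Noah, and Ivan → score 2.
Mei: beats Zara and Sven; loses to Fatima, Noah, and Ivan → score 2.
Fatima: beats Mei; loses to Zara, Noah, Ivan, and Sven → score 1.
Noah: beats Zara, Mei, Fatima, Ivan, and Sven → score 5.
Ivan: beats Zara, Mei, Fatima, and Sven; loses to Noah → score 4.
Sven: beats Fatima; loses to Zara, Mei, Noah, and Ivan → score 1.
Noah has the best pairwise record.

Noah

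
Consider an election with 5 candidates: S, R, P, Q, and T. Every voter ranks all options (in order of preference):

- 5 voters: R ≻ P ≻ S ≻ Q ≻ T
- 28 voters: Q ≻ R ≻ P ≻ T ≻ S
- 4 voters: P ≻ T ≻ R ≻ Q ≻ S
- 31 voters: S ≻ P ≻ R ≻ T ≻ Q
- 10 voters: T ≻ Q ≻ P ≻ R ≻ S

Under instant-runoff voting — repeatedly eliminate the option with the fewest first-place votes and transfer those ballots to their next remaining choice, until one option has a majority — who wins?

Round 1: S 31, R 5, P 4, Q 28, T 10. Eliminate P.
Round 2: S 31, R 5, Q 28, T 14. Eliminate R.
Round 3: S 36, Q 28, T 14. Eliminate T.
Round 4: S 36, Q 42. Q has a majority.

Q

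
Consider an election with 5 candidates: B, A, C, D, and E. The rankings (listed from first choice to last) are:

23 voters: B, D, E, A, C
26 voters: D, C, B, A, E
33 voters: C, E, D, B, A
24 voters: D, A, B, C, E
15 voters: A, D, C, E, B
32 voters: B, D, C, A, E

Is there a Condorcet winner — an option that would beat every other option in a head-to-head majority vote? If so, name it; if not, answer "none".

D

D vs B: 98–55 for D.
D vs A: 138–15 for D.
D vs C: 120–33 for D.
D vs E: 120–33 for D.
D beats every other option head-to-head.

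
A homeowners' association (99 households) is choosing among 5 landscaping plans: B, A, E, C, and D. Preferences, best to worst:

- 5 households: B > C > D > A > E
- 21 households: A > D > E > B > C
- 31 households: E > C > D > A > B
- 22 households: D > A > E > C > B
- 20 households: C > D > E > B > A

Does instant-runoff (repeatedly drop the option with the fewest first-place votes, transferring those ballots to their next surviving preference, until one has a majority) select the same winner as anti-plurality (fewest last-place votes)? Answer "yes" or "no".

yes

Instant-runoff — R1 B 5, A 21, E 31, C 20, D 22 (B out); R2 A 21, E 31, C 25, D 22 (A out); R3 E 31, C 25, D 43 (C out); R4 E 31, D 68 (D winner). Winner: D.
Anti-plurality — last-place votes: B 53, A 20, E 5, C 21, D 0. Winner: D.
The two methods agree.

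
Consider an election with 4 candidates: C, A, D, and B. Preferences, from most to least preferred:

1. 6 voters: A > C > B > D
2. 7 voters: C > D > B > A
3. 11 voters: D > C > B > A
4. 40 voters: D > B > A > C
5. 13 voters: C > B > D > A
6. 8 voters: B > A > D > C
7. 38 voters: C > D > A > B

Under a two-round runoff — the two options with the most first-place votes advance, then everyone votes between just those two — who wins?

Round 1 first-place votes: C 58, A 6, D 51, B 8.
C and D advance.
Runoff: C is preferred to D by 64 voters; D by 59.
C wins the runoff.

C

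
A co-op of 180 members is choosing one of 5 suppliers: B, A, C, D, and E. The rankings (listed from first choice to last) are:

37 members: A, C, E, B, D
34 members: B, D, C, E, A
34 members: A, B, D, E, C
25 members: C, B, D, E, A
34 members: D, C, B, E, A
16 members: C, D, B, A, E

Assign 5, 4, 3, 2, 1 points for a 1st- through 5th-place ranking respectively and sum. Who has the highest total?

B: 37·2 + 34·5 + 34·4 + 25·4 + 34·3 + 16·3 = 630
A: 37·5 + 34·1 + 34·5 + 25·1 + 34·1 + 16·2 = 480
C: 37·4 + 34·3 + 34·1 + 25·5 + 34·4 + 16·5 = 625
D: 37·1 + 34·4 + 34·3 + 25·3 + 34·5 + 16·4 = 584
E: 37·3 + 34·2 + 34·2 + 25·2 + 34·2 + 16·1 = 381
B has the highest Borda score (630).

B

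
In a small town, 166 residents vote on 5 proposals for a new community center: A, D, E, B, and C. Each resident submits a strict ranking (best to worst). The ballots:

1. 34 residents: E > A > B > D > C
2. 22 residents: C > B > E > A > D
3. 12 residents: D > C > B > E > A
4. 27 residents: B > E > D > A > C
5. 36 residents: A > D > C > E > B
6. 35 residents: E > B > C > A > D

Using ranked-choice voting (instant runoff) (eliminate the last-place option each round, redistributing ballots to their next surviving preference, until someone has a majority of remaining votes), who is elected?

E

Round 1: A 36, D 12, E 69, B 27, C 22. Eliminate D.
Round 2: A 36, E 69, B 27, C 34. Eliminate B.
Round 3: A 36, E 96, C 34. E has a majority.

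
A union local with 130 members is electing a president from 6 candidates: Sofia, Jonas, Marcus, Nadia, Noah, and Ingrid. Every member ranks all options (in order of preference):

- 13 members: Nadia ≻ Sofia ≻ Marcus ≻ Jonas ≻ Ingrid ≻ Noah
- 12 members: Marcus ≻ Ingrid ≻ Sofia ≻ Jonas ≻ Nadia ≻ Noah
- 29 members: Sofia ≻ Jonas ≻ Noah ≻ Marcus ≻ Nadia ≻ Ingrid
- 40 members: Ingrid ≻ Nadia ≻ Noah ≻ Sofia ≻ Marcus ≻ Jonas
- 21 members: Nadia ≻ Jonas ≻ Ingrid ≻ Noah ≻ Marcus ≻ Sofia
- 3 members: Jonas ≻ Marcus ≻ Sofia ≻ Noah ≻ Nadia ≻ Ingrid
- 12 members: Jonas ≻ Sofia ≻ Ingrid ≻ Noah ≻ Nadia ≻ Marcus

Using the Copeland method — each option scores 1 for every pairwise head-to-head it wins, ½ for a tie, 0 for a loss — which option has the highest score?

Sofia: beats Jonas, Marcus, and Noah; loses to Nadia and Ingrid → score 3.
Jonas: beats Noah and Ingrid; ties Marcus; loses to Sofia and Nadia → score 2.5.
Marcus: ties Jonas; loses to Sofia, Nadia, Noah, and Ingrid → score 0.5.
Nadia: beats Sofia, Jonas, Marcus, Noah, and Ingrid → score 5.
Noah: beats Marcus; loses to Sofia, Jonas, Nadia, and Ingrid → score 1.
Ingrid: beats Sofia, Marcus, and Noah; loses to Jonas and Nadia → score 3.
Nadia has the best pairwise record.

Nadia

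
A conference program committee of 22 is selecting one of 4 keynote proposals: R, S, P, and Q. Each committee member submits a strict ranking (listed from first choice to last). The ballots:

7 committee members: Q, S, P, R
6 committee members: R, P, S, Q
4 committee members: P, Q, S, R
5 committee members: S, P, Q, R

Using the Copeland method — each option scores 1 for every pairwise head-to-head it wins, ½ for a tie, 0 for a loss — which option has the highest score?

R: loses to S, P, and Q → score 0.
S: beats R and P; ties Q → score 2.5.
P: beats R and Q; loses to S → score 2.
Q: beats R; ties S; loses to P → score 1.5.
S has the best pairwise record.

S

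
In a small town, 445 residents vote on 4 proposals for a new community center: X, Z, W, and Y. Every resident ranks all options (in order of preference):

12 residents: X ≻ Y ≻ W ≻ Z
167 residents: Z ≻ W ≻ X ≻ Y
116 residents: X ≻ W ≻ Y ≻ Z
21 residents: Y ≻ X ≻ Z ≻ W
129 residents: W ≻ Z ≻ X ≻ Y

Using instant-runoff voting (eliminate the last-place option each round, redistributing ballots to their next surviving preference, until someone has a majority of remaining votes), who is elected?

Z

Round 1: X 128, Z 167, W 129, Y 21. Eliminate Y.
Round 2: X 149, Z 167, W 129. Eliminate W.
Round 3: X 149, Z 296. Z has a majority.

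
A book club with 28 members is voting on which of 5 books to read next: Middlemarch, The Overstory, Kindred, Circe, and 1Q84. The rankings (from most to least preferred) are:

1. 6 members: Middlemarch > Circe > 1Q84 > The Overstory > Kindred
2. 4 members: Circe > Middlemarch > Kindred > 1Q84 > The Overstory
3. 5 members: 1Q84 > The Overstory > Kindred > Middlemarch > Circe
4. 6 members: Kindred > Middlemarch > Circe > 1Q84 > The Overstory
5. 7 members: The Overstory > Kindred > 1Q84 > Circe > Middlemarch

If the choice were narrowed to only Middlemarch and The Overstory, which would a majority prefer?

Voters preferring Middlemarch to The Overstory: 16; preferring The Overstory to Middlemarch: 12.
Middlemarch wins the head-to-head.

Middlemarch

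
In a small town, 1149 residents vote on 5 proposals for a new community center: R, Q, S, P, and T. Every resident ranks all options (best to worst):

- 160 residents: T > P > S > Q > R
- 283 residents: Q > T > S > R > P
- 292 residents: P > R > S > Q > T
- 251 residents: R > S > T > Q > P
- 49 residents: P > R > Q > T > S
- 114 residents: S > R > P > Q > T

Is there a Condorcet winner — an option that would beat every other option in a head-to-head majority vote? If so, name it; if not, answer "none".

R

R vs Q: 706–443 for R.
R vs S: 592–557 for R.
R vs P: 648–501 for R.
R vs T: 706–443 for R.
R beats every other option head-to-head.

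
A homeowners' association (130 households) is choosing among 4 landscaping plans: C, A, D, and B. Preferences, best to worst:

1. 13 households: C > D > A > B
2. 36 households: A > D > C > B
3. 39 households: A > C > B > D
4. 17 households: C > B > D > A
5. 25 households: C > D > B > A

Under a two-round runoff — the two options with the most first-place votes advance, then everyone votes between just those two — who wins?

Round 1 first-place votes: C 55, A 75, D 0, B 0.
A and C advance.
Runoff: A is preferred to C by 75 voters; C by 55.
A wins the runoff.

A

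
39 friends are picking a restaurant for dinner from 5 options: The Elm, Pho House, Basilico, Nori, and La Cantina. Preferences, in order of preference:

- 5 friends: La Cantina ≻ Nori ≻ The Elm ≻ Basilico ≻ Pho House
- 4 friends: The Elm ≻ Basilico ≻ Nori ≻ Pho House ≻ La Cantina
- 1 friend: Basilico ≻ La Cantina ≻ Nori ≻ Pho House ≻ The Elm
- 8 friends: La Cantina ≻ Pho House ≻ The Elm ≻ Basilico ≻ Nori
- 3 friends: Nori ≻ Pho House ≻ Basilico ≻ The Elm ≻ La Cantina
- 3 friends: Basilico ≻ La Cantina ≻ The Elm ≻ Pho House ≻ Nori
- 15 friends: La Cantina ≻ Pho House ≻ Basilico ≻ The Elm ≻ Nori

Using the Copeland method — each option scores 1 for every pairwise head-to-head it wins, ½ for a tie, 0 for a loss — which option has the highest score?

The Elm: beats Nori; loses to Pho House, Basilico, and La Cantina → score 1.
Pho House: beats The Elm, Basilico, and Nori; loses to La Cantina → score 3.
Basilico: beats The Elm and Nori; loses to Pho House and La Cantina → score 2.
Nori: loses to The Elm, Pho House, Basilico, and La Cantina → score 0.
La Cantina: beats The Elm, Pho House, Basilico, and Nori → score 4.
La Cantina has the best pairwise record.

La Cantina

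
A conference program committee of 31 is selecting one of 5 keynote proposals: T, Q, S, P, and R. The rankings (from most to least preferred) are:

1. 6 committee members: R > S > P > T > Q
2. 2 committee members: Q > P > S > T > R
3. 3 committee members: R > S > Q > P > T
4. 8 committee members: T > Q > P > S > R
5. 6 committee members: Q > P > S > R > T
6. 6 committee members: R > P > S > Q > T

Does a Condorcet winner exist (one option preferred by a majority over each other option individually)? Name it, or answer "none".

Q vs T: 17–14 for Q.
Q vs S: 16–15 for Q.
Q vs P: 19–12 for Q.
Q vs R: 16–15 for Q.
Q beats every other option head-to-head.

Q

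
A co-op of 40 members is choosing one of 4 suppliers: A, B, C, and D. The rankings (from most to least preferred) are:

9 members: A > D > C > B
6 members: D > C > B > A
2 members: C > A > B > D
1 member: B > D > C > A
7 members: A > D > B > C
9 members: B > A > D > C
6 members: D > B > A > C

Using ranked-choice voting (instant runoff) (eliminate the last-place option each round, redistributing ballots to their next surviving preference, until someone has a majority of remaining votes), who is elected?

Round 1: A 16, B 10, C 2, D 12. Eliminate C.
Round 2: A 18, B 10, D 12. Eliminate B.
Round 3: A 27, D 13. A has a majority.

A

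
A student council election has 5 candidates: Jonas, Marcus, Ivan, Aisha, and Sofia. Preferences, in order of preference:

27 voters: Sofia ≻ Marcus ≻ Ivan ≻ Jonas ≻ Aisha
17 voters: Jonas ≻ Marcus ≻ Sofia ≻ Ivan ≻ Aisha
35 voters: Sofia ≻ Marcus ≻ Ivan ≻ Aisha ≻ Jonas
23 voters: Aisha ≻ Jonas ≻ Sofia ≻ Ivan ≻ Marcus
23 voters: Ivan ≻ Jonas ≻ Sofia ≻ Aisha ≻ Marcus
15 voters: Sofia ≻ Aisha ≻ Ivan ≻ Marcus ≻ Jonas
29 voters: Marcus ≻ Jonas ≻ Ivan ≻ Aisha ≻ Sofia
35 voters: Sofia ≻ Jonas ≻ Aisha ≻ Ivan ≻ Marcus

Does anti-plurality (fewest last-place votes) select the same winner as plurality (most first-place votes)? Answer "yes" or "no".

no

Anti-plurality — last-place votes: Jonas 50, Marcus 81, Ivan 0, Aisha 44, Sofia 29. Winner: Ivan.
Plurality — first-place votes: Jonas 17, Marcus 29, Ivan 23, Aisha 23, Sofia 112. Winner: Sofia.
The two methods disagree.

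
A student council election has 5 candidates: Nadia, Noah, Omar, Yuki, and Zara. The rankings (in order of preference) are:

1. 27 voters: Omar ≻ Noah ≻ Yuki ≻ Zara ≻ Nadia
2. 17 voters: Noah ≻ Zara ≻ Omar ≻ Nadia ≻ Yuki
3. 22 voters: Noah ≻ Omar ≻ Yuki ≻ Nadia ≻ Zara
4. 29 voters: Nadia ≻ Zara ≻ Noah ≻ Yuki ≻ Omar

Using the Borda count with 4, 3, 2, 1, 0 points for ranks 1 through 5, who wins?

Noah

Nadia: 27·0 + 17·1 + 22·1 + 29·4 = 155
Noah: 27·3 + 17·4 + 22·4 + 29·2 = 295
Omar: 27·4 + 17·2 + 22·3 + 29·0 = 208
Yuki: 27·2 + 17·0 + 22·2 + 29·1 = 127
Zara: 27·1 + 17·3 + 22·0 + 29·3 = 165
Noah has the highest Borda score (295).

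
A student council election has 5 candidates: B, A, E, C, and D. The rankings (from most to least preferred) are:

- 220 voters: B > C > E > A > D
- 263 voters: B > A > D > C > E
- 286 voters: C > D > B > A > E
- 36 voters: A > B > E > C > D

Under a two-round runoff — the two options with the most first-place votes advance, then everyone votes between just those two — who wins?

B

Round 1 first-place votes: B 483, A 36, E 0, C 286, D 0.
B and C advance.
Runoff: B is preferred to C by 519 voters; C by 286.
B wins the runoff.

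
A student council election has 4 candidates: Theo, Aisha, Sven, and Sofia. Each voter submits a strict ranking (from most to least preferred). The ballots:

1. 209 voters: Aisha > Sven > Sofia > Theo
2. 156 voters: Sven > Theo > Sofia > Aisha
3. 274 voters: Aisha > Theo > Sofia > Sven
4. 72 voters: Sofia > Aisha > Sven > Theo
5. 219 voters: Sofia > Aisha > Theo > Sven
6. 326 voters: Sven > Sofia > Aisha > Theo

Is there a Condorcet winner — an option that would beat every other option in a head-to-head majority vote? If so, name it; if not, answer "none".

none

Checking pairwise contests:
Aisha beats Theo 1100–156.
Sofia beats Aisha 773–483.
Aisha beats Sven 774–482.
Sven beats Sofia 691–565.
Every option loses at least one head-to-head, so there is no Condorcet winner.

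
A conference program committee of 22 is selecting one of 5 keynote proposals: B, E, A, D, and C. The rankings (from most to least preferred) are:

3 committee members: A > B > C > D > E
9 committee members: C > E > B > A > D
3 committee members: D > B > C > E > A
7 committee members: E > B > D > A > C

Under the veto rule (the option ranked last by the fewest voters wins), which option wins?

B

Last-place votes: B 0, E 3, A 3, D 9, C 7.
B is ranked last by the fewest voters, so B wins.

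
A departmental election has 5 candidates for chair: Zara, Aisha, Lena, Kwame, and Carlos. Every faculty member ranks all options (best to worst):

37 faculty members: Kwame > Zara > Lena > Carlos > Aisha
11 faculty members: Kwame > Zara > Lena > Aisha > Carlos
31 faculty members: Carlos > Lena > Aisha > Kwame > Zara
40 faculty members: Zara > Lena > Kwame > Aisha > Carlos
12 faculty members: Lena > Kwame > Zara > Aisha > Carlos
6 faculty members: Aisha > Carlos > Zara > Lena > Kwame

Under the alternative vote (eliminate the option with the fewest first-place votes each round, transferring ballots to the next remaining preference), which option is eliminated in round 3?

Carlos

Round 1: Zara 40, Aisha 6, Lena 12, Kwame 48, Carlos 31. Eliminate Aisha.
Round 2: Zara 40, Lena 12, Kwame 48, Carlos 37. Eliminate Lena.
Round 3: Zara 40, Kwame 60, Carlos 37. Eliminate Carlos.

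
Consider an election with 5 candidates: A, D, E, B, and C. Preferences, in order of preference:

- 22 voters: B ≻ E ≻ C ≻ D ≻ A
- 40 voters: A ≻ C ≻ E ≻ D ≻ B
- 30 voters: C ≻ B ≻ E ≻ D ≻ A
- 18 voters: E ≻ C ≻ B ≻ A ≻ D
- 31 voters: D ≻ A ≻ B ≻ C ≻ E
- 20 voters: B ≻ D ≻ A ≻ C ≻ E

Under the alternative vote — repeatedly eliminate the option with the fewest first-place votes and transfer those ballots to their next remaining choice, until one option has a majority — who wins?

A

Round 1: A 40, D 31, E 18, B 42, C 30. Eliminate E.
Round 2: A 40, D 31, B 42, C 48. Eliminate D.
Round 3: A 71, B 42, C 48. Eliminate B.
Round 4: A 91, C 70. A has a majority.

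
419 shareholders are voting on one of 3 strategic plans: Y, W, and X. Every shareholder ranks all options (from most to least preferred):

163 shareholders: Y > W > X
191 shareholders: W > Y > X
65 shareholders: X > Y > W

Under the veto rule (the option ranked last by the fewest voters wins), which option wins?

Last-place votes: Y 0, W 65, X 354.
Y is ranked last by the fewest voters, so Y wins.

Y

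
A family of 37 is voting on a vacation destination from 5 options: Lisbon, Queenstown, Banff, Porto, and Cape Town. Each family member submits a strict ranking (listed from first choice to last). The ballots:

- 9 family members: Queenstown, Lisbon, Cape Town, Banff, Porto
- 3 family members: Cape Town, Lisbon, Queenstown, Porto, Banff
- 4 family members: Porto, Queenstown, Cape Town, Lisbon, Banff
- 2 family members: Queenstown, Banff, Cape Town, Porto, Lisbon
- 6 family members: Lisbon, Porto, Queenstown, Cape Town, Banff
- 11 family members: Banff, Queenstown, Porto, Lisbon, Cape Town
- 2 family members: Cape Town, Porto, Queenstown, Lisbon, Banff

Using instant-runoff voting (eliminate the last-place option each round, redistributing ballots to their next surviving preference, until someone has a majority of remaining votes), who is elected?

Queenstown

Round 1: Lisbon 6, Queenstown 11, Banff 11, Porto 4, Cape Town 5. Eliminate Porto.
Round 2: Lisbon 6, Queenstown 15, Banff 11, Cape Town 5. Eliminate Cape Town.
Round 3: Lisbon 9, Queenstown 17, Banff 11. Eliminate Lisbon.
Round 4: Queenstown 26, Banff 11. Queenstown has a majority.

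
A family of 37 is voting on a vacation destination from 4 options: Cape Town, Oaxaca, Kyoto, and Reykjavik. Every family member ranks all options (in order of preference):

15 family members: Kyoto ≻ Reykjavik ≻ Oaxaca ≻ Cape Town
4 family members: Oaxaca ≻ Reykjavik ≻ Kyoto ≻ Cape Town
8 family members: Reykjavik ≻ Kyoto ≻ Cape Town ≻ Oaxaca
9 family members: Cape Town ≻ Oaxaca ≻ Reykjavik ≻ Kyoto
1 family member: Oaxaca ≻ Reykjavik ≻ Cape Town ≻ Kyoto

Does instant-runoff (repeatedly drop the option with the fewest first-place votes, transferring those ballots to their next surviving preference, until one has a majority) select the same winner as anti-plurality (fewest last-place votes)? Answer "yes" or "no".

Instant-runoff — R1 Cape Town 9, Oaxaca 5, Kyoto 15, Reykjavik 8 (Oaxaca out); R2 Cape Town 9, Kyoto 15, Reykjavik 13 (Cape Town out); R3 Kyoto 15, Reykjavik 22 (Reykjavik winner). Winner: Reykjavik.
Anti-plurality — last-place votes: Cape Town 19, Oaxaca 8, Kyoto 10, Reykjavik 0. Winner: Reykjavik.
The two methods agree.

yes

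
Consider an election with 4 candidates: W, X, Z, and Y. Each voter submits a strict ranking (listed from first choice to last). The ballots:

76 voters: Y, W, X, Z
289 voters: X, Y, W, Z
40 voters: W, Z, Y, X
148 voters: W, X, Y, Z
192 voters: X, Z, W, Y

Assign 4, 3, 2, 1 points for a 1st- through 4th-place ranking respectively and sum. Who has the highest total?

W: 76·3 + 289·2 + 40·4 + 148·4 + 192·2 = 1942
X: 76·2 + 289·4 + 40·1 + 148·3 + 192·4 = 2560
Z: 76·1 + 289·1 + 40·3 + 148·1 + 192·3 = 1209
Y: 76·4 + 289·3 + 40·2 + 148·2 + 192·1 = 1739
X has the highest Borda score (2560).

X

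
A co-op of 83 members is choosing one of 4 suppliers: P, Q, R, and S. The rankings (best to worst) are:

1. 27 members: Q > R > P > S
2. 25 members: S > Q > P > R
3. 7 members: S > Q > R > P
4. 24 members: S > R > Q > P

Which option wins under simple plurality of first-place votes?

S

First-place votes: P 0, Q 27, R 0, S 56.
S has the most first-place votes.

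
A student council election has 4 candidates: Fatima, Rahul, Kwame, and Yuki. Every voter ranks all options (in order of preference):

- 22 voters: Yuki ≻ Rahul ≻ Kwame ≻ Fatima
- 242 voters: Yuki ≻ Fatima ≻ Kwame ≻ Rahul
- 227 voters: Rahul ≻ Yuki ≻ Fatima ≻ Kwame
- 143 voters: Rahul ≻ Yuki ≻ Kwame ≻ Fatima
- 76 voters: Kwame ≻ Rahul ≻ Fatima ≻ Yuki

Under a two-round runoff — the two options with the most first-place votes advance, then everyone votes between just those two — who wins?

Rahul

Round 1 first-place votes: Fatima 0, Rahul 370, Kwame 76, Yuki 264.
Rahul and Yuki advance.
Runoff: Rahul is preferred to Yuki by 446 voters; Yuki by 264.
Rahul wins the runoff.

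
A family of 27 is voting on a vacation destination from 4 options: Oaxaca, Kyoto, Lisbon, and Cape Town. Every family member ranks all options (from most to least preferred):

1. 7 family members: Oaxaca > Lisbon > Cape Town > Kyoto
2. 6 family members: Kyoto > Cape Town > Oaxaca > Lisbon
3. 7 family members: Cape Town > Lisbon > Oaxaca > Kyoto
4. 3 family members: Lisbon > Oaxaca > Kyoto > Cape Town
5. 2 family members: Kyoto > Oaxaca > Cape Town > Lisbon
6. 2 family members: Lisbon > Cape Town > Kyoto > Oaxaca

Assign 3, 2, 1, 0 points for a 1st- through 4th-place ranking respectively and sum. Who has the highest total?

Oaxaca: 7·3 + 6·1 + 7·1 + 3·2 + 2·2 + 2·0 = 44
Kyoto: 7·0 + 6·3 + 7·0 + 3·1 + 2·3 + 2·1 = 29
Lisbon: 7·2 + 6·0 + 7·2 + 3·3 + 2·0 + 2·3 = 43
Cape Town: 7·1 + 6·2 + 7·3 + 3·0 + 2·1 + 2·2 = 46
Cape Town has the highest Borda score (46).

Cape Town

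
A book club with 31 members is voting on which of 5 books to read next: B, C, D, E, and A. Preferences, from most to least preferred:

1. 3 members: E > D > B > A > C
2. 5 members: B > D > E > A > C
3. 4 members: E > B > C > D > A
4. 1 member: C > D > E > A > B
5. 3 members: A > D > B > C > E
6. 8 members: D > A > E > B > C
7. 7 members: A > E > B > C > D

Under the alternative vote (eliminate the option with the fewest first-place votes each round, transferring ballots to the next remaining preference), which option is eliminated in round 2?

B

Round 1: B 5, C 1, D 8, E 7, A 10. Eliminate C.
Round 2: B 5, D 9, E 7, A 10. Eliminate B.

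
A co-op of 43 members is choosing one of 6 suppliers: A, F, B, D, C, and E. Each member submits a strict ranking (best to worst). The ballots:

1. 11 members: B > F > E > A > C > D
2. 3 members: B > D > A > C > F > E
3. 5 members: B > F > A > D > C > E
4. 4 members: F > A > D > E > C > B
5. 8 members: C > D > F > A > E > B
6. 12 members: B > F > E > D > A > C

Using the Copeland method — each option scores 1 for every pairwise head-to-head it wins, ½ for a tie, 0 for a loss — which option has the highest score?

A: beats C; loses to F, B, D, and E → score 1.
F: beats A, D, C, and E; loses to B → score 4.
B: beats A, F, D, C, and E → score 5.
D: beats A and C; loses to F, B, and E → score 2.
C: loses to A, F, B, D, and E → score 0.
E: beats A, D, and C; loses to F and B → score 3.
B has the best pairwise record.

B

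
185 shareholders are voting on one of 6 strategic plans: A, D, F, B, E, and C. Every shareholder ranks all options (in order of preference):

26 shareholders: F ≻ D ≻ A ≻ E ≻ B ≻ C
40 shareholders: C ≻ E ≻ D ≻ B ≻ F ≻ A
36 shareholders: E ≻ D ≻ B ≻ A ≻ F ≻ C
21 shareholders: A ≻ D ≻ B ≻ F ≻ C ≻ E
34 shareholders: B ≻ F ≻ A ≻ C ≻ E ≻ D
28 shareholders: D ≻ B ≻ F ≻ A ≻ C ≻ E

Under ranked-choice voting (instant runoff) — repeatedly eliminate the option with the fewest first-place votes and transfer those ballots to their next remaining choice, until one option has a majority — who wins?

Round 1: A 21, D 28, F 26, B 34, E 36, C 40. Eliminate A.
Round 2: D 49, F 26, B 34, E 36, C 40. Eliminate F.
Round 3: D 75, B 34, E 36, C 40. Eliminate B.
Round 4: D 75, E 36, C 74. Eliminate E.
Round 5: D 111, C 74. D has a majority.

D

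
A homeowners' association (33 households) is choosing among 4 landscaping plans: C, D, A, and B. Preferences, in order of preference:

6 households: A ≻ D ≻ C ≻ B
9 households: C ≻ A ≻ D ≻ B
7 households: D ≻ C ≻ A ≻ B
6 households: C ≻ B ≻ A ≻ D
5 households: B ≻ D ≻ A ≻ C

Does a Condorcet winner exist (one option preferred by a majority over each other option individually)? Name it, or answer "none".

none

Checking pairwise contests:
D beats C 18–15.
A beats D 21–12.
C beats A 22–11.
C beats B 28–5.
Every option loses at least one head-to-head, so there is no Condorcet winner.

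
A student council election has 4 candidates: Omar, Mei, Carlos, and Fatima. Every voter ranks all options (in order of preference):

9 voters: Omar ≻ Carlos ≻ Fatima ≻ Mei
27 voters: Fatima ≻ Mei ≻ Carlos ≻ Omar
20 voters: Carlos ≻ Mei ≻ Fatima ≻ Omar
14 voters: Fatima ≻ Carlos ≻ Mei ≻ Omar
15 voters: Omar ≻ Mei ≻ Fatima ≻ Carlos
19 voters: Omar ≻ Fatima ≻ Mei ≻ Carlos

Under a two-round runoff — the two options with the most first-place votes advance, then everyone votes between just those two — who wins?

Fatima

Round 1 first-place votes: Omar 43, Mei 0, Carlos 20, Fatima 41.
Omar and Fatima advance.
Runoff: Omar is preferred to Fatima by 43 voters; Fatima by 61.
Fatima wins the runoff.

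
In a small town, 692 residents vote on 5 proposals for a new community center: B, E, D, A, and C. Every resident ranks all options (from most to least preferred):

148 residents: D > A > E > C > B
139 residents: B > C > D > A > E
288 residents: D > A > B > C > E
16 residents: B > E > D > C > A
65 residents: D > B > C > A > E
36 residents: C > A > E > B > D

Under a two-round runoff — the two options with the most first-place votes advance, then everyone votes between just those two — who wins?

D

Round 1 first-place votes: B 155, E 0, D 501, A 0, C 36.
D and B advance.
Runoff: D is preferred to B by 501 voters; B by 191.
D wins the runoff.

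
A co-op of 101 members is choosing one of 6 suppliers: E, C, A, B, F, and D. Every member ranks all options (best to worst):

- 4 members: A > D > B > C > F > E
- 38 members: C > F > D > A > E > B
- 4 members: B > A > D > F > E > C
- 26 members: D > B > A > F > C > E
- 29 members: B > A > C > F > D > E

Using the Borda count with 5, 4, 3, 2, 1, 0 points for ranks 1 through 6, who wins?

E: 4·0 + 38·1 + 4·1 + 26·0 + 29·0 = 42
C: 4·2 + 38·5 + 4·0 + 26·1 + 29·3 = 311
A: 4·5 + 38·2 + 4·4 + 26·3 + 29·4 = 306
B: 4·3 + 38·0 + 4·5 + 26·4 + 29·5 = 281
F: 4·1 + 38·4 + 4·2 + 26·2 + 29·2 = 274
D: 4·4 + 38·3 + 4·3 + 26·5 + 29·1 = 301
C has the highest Borda score (311).

C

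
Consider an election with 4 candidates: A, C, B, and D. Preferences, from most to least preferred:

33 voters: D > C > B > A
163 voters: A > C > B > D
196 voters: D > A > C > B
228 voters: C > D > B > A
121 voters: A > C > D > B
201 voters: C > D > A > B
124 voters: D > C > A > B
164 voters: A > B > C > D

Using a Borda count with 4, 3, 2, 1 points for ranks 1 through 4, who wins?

A: 33·1 + 163·4 + 196·3 + 228·1 + 121·4 + 201·2 + 124·2 + 164·4 = 3291
C: 33·3 + 163·3 + 196·2 + 228·4 + 121·3 + 201·4 + 124·3 + 164·2 = 3759
B: 33·2 + 163·2 + 196·1 + 228·2 + 121·1 + 201·1 + 124·1 + 164·3 = 1982
D: 33·4 + 163·1 + 196·4 + 228·3 + 121·2 + 201·3 + 124·4 + 164·1 = 3268
C has the highest Borda score (3759).

C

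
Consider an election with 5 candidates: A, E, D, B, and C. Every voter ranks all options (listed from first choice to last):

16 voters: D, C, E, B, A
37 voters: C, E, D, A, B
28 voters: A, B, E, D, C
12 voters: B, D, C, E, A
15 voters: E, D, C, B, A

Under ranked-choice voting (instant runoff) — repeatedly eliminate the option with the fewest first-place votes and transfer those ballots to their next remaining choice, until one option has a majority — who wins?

Round 1: A 28, E 15, D 16, B 12, C 37. Eliminate B.
Round 2: A 28, E 15, D 28, C 37. Eliminate E.
Round 3: A 28, D 43, C 37. Eliminate A.
Round 4: D 71, C 37. D has a majority.

D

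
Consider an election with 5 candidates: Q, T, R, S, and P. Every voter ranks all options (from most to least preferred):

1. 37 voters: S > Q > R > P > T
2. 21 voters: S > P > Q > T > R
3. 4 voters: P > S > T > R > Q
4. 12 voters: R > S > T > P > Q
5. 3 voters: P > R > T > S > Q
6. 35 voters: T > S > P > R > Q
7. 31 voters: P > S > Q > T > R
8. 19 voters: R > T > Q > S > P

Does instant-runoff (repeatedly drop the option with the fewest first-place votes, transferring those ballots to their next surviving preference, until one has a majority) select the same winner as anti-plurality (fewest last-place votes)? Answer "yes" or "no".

Instant-runoff — R1 Q 0, T 35, R 31, S 58, P 38 (Q out); R2 T 35, R 31, S 58, P 38 (R out); R3 T 54, S 70, P 38 (P out); R4 T 57, S 105 (S winner). Winner: S.
Anti-plurality — last-place votes: Q 54, T 37, R 52, S 0, P 19. Winner: S.
The two methods agree.

yes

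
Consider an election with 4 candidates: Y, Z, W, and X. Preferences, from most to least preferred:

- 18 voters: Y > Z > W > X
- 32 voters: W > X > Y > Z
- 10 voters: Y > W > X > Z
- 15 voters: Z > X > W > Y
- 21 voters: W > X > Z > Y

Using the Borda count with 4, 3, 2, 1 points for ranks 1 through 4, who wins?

W

Y: 18·4 + 32·2 + 10·4 + 15·1 + 21·1 = 212
Z: 18·3 + 32·1 + 10·1 + 15·4 + 21·2 = 198
W: 18·2 + 32·4 + 10·3 + 15·2 + 21·4 = 308
X: 18·1 + 32·3 + 10·2 + 15·3 + 21·3 = 242
W has the highest Borda score (308).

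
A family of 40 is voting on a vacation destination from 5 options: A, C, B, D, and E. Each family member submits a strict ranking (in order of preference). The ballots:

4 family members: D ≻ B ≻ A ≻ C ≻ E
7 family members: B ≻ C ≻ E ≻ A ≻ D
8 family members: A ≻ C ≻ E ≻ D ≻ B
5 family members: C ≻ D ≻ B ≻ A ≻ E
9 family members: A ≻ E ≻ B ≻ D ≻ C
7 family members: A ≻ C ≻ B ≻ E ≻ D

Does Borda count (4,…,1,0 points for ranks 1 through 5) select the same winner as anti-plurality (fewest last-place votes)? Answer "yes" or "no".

Borda — scores: A 116, C 90, B 82, D 48, E 64. Winner: A.
Anti-plurality — last-place votes: A 0, C 9, B 8, D 14, E 9. Winner: A.
The two methods agree.

yes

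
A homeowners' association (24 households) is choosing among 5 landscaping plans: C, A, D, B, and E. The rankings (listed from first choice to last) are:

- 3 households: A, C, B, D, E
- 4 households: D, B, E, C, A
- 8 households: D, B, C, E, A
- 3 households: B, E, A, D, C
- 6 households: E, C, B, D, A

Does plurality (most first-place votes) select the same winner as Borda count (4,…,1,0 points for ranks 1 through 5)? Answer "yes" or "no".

Plurality — first-place votes: C 0, A 3, D 12, B 3, E 6. Winner: D.
Borda — scores: C 47, A 18, D 60, B 66, E 49. Winner: B.
The two methods disagree.

no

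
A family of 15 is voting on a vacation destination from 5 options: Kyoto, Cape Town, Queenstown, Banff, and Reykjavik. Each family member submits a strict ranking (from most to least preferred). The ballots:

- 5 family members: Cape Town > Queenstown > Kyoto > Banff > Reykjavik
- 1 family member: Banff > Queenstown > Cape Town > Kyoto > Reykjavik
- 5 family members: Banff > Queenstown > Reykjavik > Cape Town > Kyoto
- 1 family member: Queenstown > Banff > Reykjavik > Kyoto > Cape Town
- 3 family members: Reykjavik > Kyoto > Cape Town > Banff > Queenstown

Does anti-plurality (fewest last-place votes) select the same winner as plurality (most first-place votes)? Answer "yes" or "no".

yes

Anti-plurality — last-place votes: Kyoto 5, Cape Town 1, Queenstown 3, Banff 0, Reykjavik 6. Winner: Banff.
Plurality — first-place votes: Kyoto 0, Cape Town 5, Queenstown 1, Banff 6, Reykjavik 3. Winner: Banff.
The two methods agree.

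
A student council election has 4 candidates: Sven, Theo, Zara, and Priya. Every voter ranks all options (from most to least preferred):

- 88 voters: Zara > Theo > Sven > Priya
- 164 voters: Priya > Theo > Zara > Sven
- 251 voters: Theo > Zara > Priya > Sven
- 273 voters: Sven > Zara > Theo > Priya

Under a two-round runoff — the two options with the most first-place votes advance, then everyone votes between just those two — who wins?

Round 1 first-place votes: Sven 273, Theo 251, Zara 88, Priya 164.
Sven and Theo advance.
Runoff: Sven is preferred to Theo by 273 voters; Theo by 503.
Theo wins the runoff.

Theo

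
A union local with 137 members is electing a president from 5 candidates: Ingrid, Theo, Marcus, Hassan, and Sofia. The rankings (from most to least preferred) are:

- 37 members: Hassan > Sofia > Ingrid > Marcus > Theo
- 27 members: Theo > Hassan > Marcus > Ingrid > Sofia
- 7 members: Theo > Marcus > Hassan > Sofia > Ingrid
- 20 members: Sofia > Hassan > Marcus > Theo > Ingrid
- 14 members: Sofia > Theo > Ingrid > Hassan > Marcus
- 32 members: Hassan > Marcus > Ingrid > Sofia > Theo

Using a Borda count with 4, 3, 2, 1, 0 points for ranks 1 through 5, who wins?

Hassan

Ingrid: 37·2 + 27·1 + 7·0 + 20·0 + 14·2 + 32·2 = 193
Theo: 37·0 + 27·4 + 7·4 + 20·1 + 14·3 + 32·0 = 198
Marcus: 37·1 + 27·2 + 7·3 + 20·2 + 14·0 + 32·3 = 248
Hassan: 37·4 + 27·3 + 7·2 + 20·3 + 14·1 + 32·4 = 445
Sofia: 37·3 + 27·0 + 7·1 + 20·4 + 14·4 + 32·1 = 286
Hassan has the highest Borda score (445).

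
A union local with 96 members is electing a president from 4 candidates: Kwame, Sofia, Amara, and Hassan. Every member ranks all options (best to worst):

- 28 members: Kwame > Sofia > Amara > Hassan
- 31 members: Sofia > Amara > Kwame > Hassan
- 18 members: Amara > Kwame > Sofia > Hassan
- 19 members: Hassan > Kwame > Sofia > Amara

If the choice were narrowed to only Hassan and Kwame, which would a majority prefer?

Kwame

Voters preferring Hassan to Kwame: 19; preferring Kwame to Hassan: 77.
Kwame wins the head-to-head.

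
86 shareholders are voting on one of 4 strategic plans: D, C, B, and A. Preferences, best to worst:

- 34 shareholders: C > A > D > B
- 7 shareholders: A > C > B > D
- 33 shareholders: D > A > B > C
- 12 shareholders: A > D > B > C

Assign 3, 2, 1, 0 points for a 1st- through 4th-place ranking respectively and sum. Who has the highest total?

D: 34·1 + 7·0 + 33·3 + 12·2 = 157
C: 34·3 + 7·2 + 33·0 + 12·0 = 116
B: 34·0 + 7·1 + 33·1 + 12·1 = 52
A: 34·2 + 7·3 + 33·2 + 12·3 = 191
A has the highest Borda score (191).

A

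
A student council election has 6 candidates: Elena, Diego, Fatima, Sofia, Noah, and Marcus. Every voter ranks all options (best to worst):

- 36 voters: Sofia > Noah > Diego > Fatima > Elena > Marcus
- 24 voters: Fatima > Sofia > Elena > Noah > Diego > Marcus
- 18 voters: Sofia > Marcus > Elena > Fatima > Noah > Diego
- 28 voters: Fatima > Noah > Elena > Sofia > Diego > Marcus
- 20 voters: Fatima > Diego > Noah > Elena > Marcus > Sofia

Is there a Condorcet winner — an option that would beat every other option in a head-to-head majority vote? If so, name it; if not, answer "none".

Fatima vs Elena: 108–18 for Fatima.
Fatima vs Diego: 90–36 for Fatima.
Fatima vs Sofia: 72–54 for Fatima.
Fatima vs Noah: 90–36 for Fatima.
Fatima vs Marcus: 108–18 for Fatima.
Fatima beats every other option head-to-head.

Fatima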